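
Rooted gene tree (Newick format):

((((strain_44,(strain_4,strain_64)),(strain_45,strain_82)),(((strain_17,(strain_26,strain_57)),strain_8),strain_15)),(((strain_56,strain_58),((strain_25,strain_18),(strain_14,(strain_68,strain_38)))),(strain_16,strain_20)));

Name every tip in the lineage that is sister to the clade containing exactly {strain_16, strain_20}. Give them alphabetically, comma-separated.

strain_14, strain_18, strain_25, strain_38, strain_56, strain_58, strain_68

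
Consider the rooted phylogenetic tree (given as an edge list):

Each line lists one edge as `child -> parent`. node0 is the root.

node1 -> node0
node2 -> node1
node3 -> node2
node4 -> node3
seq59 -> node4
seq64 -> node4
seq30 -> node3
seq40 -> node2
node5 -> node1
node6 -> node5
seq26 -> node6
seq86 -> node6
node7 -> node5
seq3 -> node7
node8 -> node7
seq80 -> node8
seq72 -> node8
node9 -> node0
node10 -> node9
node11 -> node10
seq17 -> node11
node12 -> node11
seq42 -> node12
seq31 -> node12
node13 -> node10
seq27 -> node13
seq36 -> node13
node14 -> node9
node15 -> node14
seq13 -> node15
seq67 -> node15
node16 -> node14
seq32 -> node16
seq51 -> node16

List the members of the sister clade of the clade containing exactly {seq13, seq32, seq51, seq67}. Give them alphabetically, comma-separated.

seq17, seq27, seq31, seq36, seq42

The clade containing exactly {seq13, seq32, seq51, seq67} attaches to the tree at the node subtending (((seq17,(seq42,seq31)),(seq27,seq36)),((seq13,seq67),(seq32,seq51))).
The other lineage descending from that same node — the sister group — is ((seq17,(seq42,seq31)),(seq27,seq36)); its 5 tips in alphabetical order are the answer.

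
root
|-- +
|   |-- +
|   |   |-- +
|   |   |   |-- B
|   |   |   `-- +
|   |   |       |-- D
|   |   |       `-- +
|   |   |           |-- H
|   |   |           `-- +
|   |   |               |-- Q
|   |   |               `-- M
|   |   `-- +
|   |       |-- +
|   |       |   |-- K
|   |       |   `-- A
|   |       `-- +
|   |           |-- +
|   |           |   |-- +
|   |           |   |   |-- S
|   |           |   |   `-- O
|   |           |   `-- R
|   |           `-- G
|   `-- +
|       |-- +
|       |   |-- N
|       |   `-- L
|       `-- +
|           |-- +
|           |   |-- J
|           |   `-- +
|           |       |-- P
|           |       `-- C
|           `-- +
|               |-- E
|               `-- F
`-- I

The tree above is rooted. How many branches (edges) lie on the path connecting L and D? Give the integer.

7

The MRCA of L and D is the node subtending (((B,(D,(H,(Q,M)))),((K,A),(((S,O),R),G))),((N,L),((J,(P,C)),(E,F)))).
From L up to that node: 3 branches. From D up to the same node: 4 branches. Total: 3 + 4 = 7.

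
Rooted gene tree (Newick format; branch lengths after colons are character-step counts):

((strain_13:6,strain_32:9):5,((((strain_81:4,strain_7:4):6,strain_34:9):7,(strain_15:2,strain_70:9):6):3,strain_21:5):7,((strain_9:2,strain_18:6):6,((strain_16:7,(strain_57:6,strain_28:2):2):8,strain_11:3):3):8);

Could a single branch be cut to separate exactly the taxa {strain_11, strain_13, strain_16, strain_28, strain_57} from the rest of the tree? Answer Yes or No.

No

The MRCA of the listed taxa is the root, so the smallest clade containing them is the whole tree.
That clade also contains strain_15, strain_18, strain_21, strain_32, strain_34, strain_7, strain_70, strain_81, strain_9, which are not in the proposed group, so the group is not monophyletic.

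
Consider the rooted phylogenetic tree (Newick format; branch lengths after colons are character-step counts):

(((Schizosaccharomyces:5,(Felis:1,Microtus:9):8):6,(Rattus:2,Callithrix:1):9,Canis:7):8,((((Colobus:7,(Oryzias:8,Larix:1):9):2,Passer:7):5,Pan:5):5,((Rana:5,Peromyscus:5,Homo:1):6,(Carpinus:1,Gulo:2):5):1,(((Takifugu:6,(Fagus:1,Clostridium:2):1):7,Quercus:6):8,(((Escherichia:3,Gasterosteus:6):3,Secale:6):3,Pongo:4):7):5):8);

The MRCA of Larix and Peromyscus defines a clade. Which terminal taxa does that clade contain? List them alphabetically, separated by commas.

Tracing Larix: it sits inside (Oryzias,Larix).
Tracing Peromyscus: it sits inside (Rana,Peromyscus,Homo).
The smallest clade enclosing both is ((((Colobus,(Oryzias,Larix)),Passer),Pan),((Rana,Peromyscus,Homo),(Carpinus,Gulo)),(((Takifugu,(Fagus,Clostridium)),Quercus),(((Escherichia,Gasterosteus),Secale),Pongo))); the answer is its 18 terminal taxa in alphabetical order.

Carpinus, Clostridium, Colobus, Escherichia, Fagus, Gasterosteus, Gulo, Homo, Larix, Oryzias, Pan, Passer, Peromyscus, Pongo, Quercus, Rana, Secale, Takifugu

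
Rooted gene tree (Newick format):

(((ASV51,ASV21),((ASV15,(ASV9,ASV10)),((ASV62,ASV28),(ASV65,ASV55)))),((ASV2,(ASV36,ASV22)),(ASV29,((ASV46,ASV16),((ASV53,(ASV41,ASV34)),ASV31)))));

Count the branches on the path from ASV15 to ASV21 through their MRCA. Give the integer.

5

The MRCA of ASV15 and ASV21 is the node subtending ((ASV51,ASV21),((ASV15,(ASV9,ASV10)),((ASV62,ASV28),(ASV65,ASV55)))).
From ASV15 up to that node: 3 branches. From ASV21 up to the same node: 2 branches. Total: 3 + 2 = 5.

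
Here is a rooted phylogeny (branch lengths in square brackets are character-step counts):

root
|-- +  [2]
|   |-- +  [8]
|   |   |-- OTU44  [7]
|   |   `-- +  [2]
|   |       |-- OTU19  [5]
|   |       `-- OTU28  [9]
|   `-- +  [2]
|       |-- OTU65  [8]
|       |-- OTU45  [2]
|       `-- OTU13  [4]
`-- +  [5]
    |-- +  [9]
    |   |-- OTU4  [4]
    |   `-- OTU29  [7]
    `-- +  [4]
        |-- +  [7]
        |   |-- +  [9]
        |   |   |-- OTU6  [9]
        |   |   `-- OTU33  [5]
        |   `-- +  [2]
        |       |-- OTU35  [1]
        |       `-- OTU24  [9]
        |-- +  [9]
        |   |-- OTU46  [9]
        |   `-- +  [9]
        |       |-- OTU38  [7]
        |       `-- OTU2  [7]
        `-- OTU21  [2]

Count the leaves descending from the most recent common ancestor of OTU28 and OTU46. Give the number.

16

The MRCA of OTU28 and OTU46 is the root, so the clade is the entire tree.
That clade contains 16 terminal taxa: OTU13, OTU19, OTU2, OTU21, OTU24, OTU28, OTU29, OTU33, OTU35, OTU38, OTU4, OTU44, OTU45, OTU46, OTU6, OTU65.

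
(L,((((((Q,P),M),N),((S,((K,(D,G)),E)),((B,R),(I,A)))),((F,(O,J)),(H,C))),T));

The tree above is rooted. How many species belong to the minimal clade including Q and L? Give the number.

The MRCA of Q and L is the root, so the clade is the entire tree.
That clade contains 20 terminal taxa: A, B, C, D, E, F, G, H, I, J, K, L, M, N, O, P, Q, R, S, T.

20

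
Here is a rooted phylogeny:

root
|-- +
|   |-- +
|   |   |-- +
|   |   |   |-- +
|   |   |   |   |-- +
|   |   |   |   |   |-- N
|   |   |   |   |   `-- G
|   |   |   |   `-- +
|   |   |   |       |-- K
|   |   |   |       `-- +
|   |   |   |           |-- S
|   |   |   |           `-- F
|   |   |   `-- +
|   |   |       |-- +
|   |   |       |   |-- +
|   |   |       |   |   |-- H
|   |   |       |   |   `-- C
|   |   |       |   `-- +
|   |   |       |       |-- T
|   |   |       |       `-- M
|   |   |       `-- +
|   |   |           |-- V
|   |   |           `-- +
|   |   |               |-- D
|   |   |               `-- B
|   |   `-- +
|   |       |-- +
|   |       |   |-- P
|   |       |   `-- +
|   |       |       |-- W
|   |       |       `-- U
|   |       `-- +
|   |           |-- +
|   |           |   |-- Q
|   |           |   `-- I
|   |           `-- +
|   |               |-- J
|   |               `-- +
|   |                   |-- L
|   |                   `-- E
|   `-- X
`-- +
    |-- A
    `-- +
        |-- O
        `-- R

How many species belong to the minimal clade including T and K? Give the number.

12

The MRCA of T and K is the node subtending (((N,G),(K,(S,F))),(((H,C),(T,M)),(V,(D,B)))).
That clade contains 12 terminal taxa: B, C, D, F, G, H, K, M, N, S, T, V.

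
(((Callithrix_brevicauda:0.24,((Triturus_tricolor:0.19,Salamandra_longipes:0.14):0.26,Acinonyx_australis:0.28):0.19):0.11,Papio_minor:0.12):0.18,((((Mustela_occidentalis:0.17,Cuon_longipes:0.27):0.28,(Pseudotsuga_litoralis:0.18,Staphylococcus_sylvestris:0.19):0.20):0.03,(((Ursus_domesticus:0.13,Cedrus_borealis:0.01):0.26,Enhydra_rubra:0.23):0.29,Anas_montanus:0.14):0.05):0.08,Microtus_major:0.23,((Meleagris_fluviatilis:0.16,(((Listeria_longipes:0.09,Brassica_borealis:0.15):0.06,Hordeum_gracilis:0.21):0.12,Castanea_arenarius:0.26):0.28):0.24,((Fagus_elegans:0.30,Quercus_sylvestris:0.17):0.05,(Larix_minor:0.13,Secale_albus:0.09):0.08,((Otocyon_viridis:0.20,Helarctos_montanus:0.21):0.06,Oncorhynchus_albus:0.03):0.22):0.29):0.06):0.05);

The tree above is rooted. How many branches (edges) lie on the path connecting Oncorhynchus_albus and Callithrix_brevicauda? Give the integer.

The MRCA of Oncorhynchus_albus and Callithrix_brevicauda is the root of the tree.
From Oncorhynchus_albus up to that node: 5 branches. From Callithrix_brevicauda up to the same node: 3 branches. Total: 5 + 3 = 8.

8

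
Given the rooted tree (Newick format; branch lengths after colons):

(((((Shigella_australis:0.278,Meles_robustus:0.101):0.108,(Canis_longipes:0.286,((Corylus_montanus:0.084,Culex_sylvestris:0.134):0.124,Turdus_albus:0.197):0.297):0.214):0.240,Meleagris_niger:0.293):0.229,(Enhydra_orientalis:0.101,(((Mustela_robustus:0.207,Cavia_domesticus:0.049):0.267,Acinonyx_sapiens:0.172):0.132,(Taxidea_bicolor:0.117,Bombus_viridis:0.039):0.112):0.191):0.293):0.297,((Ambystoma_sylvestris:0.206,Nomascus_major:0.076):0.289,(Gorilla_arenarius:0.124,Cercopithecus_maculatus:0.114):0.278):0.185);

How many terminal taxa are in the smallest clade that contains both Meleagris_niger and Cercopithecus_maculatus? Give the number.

17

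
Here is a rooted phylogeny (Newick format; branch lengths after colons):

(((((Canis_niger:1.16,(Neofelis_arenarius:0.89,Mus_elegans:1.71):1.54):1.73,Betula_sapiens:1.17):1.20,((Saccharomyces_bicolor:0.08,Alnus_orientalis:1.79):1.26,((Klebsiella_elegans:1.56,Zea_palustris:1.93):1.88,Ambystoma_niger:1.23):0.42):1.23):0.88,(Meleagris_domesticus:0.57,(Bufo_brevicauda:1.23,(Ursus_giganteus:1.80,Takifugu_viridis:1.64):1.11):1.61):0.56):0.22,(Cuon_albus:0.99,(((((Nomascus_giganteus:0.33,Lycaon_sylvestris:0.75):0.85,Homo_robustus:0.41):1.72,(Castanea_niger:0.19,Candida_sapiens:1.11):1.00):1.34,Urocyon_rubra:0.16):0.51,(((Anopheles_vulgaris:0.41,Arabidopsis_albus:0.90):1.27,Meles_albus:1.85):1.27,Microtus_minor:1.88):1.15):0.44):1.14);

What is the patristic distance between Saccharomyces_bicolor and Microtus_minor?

The path runs Saccharomyces_bicolor → … → MRCA → … → Microtus_minor; the MRCA is the root of the tree.
Branch lengths along that path: 0.08 + 1.26 + 1.23 + 0.88 + 0.22 + 1.14 + 0.44 + 1.15 + 1.88 = 8.28.

8.28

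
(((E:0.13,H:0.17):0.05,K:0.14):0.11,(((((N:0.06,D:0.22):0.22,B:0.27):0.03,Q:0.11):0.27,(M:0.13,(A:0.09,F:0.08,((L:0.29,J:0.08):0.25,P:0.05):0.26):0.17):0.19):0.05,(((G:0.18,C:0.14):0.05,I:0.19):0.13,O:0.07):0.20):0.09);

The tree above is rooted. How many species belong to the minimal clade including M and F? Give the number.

The MRCA of M and F is the node subtending (M,(A,F,((L,J),P))).
That clade contains 6 terminal taxa: A, F, J, L, M, P.

6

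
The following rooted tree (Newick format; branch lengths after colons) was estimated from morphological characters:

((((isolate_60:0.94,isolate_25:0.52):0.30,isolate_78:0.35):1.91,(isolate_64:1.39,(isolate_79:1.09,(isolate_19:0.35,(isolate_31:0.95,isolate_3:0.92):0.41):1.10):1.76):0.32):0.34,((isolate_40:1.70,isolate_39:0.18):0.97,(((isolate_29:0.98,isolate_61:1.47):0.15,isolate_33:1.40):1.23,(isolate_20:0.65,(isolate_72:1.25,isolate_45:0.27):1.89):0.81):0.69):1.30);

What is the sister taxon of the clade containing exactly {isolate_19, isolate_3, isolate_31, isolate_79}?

isolate_64

The clade containing exactly {isolate_19, isolate_3, isolate_31, isolate_79} attaches to the tree at the node subtending (isolate_64,(isolate_79,(isolate_19,(isolate_31,isolate_3)))).
The other lineage descending from that same node — the sister group — is the single tip isolate_64.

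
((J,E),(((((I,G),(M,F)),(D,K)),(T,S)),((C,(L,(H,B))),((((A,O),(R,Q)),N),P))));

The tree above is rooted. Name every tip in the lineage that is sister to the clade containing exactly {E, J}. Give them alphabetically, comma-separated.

The clade containing exactly {E, J} attaches directly to the root of the tree.
The other lineage descending from that same node — the sister group — is (((((I,G),(M,F)),(D,K)),(T,S)),((C,(L,(H,B))),((((A,O),(R,Q)),N),P))); its 18 tips in alphabetical order are the answer.

A, B, C, D, F, G, H, I, K, L, M, N, O, P, Q, R, S, T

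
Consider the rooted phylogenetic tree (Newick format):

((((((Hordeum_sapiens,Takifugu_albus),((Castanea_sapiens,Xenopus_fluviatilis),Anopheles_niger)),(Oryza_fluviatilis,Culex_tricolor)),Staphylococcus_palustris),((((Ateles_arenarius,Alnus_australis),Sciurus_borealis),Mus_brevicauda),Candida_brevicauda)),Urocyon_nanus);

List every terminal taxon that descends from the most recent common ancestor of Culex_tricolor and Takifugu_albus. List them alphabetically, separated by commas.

Anopheles_niger, Castanea_sapiens, Culex_tricolor, Hordeum_sapiens, Oryza_fluviatilis, Takifugu_albus, Xenopus_fluviatilis

Tracing Culex_tricolor: it sits inside (Oryza_fluviatilis,Culex_tricolor).
Tracing Takifugu_albus: it sits inside (Hordeum_sapiens,Takifugu_albus).
The smallest clade enclosing both is (((Hordeum_sapiens,Takifugu_albus),((Castanea_sapiens,Xenopus_fluviatilis),Anopheles_niger)),(Oryza_fluviatilis,Culex_tricolor)); the answer is its 7 terminal taxa in alphabetical order.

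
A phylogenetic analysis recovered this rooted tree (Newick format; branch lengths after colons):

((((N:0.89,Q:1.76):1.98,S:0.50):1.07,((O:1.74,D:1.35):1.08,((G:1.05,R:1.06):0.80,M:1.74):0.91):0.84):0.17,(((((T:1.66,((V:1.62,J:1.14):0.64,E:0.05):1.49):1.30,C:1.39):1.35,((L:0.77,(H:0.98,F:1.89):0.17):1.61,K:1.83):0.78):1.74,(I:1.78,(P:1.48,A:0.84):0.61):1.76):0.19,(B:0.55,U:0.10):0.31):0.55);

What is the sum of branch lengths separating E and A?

9.14

The path runs E → … → MRCA → … → A; the MRCA is the node subtending ((((T,((V,J),E)),C),((L,(H,F)),K)),(I,(P,A))).
Branch lengths along that path: 0.05 + 1.49 + 1.30 + 1.35 + 1.74 + 1.76 + 0.61 + 0.84 = 9.14.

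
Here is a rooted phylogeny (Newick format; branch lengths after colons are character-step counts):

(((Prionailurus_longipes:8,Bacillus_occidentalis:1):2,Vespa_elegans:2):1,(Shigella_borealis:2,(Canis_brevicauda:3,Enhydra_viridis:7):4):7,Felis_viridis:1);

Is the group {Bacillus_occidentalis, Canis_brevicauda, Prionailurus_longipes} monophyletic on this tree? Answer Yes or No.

The MRCA of the listed taxa is the root, so the smallest clade containing them is the whole tree.
That clade also contains Enhydra_viridis, Felis_viridis, Shigella_borealis, Vespa_elegans, which are not in the proposed group, so the group is not monophyletic.

No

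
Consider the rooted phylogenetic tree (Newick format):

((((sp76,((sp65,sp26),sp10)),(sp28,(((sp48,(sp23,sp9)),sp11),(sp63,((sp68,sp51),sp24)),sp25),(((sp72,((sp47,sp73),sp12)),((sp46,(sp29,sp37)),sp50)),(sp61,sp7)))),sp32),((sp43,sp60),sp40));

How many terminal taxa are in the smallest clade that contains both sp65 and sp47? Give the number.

24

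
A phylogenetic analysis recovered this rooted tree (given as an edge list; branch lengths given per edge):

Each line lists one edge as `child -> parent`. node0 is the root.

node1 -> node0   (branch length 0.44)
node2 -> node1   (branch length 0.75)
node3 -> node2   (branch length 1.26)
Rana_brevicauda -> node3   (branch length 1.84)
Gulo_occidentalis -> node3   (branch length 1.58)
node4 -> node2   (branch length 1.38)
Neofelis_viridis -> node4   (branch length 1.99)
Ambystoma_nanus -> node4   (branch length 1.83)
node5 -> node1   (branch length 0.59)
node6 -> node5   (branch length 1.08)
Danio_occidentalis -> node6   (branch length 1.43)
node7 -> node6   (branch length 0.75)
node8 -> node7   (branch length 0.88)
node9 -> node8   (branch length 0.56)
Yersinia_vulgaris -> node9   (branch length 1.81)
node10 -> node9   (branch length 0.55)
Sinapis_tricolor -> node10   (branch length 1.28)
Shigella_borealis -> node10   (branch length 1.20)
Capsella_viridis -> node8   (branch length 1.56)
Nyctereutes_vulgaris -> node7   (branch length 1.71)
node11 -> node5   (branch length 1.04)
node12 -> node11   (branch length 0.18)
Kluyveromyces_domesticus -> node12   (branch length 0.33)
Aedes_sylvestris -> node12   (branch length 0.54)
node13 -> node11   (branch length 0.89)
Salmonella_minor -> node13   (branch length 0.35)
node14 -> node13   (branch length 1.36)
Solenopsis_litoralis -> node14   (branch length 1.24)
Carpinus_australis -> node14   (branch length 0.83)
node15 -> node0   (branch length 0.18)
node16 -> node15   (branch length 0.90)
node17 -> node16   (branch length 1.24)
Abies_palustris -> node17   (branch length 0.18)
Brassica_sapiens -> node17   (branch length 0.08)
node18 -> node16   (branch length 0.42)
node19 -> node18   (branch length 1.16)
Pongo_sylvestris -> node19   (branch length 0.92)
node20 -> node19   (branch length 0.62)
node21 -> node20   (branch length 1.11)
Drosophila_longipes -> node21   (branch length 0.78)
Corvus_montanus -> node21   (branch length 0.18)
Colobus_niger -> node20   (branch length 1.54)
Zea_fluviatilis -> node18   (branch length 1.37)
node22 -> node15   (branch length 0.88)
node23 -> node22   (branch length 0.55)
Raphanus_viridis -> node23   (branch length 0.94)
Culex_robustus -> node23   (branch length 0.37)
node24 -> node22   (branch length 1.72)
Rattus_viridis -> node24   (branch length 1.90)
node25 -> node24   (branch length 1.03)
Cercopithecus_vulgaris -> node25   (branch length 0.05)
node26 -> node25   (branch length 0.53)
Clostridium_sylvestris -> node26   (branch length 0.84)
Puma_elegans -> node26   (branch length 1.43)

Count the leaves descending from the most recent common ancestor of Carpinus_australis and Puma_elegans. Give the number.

28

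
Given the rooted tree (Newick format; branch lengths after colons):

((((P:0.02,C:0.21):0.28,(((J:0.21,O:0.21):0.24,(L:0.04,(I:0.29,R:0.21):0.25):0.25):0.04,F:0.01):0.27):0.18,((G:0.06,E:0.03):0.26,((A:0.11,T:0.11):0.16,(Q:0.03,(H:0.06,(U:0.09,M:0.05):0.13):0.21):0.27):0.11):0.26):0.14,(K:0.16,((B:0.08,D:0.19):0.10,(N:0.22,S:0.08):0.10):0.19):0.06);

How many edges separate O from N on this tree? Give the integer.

10

The MRCA of O and N is the root of the tree.
From O up to that node: 6 branches. From N up to the same node: 4 branches. Total: 6 + 4 = 10.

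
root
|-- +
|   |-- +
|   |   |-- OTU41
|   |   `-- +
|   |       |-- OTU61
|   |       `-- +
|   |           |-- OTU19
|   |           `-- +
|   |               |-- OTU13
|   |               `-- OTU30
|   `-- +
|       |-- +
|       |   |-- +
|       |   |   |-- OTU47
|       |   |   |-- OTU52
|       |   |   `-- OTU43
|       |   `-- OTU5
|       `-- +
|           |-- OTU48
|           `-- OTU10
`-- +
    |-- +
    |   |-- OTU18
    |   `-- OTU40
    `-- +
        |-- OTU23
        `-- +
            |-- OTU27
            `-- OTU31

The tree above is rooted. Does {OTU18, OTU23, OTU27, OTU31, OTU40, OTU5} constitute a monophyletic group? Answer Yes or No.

No

The MRCA of the listed taxa is the root, so the smallest clade containing them is the whole tree.
That clade also contains OTU10, OTU13, OTU19, OTU30, OTU41, OTU43, OTU47, OTU48, OTU52, OTU61, which are not in the proposed group, so the group is not monophyletic.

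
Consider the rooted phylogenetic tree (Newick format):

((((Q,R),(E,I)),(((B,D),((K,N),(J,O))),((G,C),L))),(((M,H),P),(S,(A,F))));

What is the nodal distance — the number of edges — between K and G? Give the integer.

The MRCA of K and G is the node subtending (((B,D),((K,N),(J,O))),((G,C),L)).
From K up to that node: 4 branches. From G up to the same node: 3 branches. Total: 4 + 3 = 7.

7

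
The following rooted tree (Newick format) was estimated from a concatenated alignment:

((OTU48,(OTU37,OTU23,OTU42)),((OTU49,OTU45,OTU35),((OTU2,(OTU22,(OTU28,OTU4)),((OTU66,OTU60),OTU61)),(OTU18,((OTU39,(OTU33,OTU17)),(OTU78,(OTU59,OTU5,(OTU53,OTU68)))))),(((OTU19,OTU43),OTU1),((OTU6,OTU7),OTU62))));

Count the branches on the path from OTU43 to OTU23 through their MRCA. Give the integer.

8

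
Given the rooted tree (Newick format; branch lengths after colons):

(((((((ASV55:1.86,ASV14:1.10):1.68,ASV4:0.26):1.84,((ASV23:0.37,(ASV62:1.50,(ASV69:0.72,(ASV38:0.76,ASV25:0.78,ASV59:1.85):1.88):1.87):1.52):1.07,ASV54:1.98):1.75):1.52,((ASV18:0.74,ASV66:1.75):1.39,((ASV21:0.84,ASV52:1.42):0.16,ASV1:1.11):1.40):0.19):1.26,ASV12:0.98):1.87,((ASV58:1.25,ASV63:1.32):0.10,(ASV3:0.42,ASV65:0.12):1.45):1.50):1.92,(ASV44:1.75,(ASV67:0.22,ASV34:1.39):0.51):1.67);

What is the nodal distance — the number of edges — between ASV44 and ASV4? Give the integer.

8

The MRCA of ASV44 and ASV4 is the root of the tree.
From ASV44 up to that node: 2 branches. From ASV4 up to the same node: 6 branches. Total: 2 + 6 = 8.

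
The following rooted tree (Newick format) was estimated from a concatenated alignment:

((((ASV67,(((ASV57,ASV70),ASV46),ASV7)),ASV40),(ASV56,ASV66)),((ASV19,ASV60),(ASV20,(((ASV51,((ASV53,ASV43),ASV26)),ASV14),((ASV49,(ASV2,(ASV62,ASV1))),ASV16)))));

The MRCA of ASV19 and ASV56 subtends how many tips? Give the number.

The MRCA of ASV19 and ASV56 is the root, so the clade is the entire tree.
That clade contains 21 terminal taxa: ASV1, ASV14, ASV16, ASV19, ASV2, ASV20, ASV26, ASV40, ASV43, ASV46, ASV49, ASV51, ASV53, ASV56, ASV57, ASV60, ASV62, ASV66, ASV67, ASV7, ASV70.

21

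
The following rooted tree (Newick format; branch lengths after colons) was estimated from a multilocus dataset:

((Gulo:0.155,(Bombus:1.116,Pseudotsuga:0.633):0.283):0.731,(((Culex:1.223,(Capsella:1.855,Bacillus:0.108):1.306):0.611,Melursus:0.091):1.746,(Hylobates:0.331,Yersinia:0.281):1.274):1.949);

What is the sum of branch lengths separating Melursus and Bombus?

5.916

The path runs Melursus → … → MRCA → … → Bombus; the MRCA is the root of the tree.
Branch lengths along that path: 0.091 + 1.746 + 1.949 + 0.731 + 0.283 + 1.116 = 5.916.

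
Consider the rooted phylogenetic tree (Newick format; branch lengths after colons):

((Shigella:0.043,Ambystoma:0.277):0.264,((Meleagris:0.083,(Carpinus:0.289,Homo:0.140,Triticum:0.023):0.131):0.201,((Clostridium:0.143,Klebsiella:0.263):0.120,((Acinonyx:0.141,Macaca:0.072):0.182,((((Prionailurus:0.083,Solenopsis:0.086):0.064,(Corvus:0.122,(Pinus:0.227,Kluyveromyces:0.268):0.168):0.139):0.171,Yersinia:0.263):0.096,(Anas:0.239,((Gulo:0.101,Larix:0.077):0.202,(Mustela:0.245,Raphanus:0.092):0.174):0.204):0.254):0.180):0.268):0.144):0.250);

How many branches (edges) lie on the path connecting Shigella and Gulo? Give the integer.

The MRCA of Shigella and Gulo is the root of the tree.
From Shigella up to that node: 2 branches. From Gulo up to the same node: 8 branches. Total: 2 + 8 = 10.

10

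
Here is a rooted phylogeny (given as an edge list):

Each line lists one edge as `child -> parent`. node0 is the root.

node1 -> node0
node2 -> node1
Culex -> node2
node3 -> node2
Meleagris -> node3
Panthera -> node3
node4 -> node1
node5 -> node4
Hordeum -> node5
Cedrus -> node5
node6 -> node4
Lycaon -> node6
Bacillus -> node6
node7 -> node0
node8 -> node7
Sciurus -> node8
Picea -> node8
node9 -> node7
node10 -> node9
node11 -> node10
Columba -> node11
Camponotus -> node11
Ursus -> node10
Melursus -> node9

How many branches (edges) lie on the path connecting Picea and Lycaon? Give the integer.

The MRCA of Picea and Lycaon is the root of the tree.
From Picea up to that node: 3 branches. From Lycaon up to the same node: 4 branches. Total: 3 + 4 = 7.

7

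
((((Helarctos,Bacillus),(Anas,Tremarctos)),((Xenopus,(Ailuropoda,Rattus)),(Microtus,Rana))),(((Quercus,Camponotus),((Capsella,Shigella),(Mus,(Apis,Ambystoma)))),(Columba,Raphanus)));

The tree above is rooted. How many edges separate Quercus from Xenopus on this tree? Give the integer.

8

The MRCA of Quercus and Xenopus is the root of the tree.
From Quercus up to that node: 4 branches. From Xenopus up to the same node: 4 branches. Total: 4 + 4 = 8.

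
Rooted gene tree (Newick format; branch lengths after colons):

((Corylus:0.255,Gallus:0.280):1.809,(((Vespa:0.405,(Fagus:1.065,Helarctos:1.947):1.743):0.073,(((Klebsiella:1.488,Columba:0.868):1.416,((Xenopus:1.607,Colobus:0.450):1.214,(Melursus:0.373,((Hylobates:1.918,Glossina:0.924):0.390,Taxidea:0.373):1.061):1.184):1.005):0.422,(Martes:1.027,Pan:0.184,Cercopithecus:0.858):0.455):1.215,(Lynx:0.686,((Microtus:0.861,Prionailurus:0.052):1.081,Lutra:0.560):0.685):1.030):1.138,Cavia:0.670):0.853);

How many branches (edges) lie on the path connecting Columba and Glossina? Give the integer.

7

The MRCA of Columba and Glossina is the node subtending ((Klebsiella,Columba),((Xenopus,Colobus),(Melursus,((Hylobates,Glossina),Taxidea)))).
From Columba up to that node: 2 branches. From Glossina up to the same node: 5 branches. Total: 2 + 5 = 7.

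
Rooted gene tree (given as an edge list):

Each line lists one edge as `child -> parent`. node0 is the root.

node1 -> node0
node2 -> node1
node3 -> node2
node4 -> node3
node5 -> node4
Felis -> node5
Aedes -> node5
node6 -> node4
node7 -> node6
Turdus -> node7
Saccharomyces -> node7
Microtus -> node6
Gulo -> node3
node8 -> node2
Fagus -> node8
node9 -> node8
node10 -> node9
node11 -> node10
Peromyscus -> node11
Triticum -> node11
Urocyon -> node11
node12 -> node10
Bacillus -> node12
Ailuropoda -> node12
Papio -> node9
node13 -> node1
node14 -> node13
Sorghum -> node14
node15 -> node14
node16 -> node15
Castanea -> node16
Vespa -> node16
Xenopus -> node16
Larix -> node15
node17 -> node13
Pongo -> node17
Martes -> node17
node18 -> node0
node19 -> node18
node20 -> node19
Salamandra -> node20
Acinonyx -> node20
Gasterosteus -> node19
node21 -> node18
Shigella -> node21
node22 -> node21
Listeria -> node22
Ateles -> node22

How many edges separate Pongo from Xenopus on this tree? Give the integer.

6

The MRCA of Pongo and Xenopus is the node subtending ((Sorghum,((Castanea,Vespa,Xenopus),Larix)),(Pongo,Martes)).
From Pongo up to that node: 2 branches. From Xenopus up to the same node: 4 branches. Total: 2 + 4 = 6.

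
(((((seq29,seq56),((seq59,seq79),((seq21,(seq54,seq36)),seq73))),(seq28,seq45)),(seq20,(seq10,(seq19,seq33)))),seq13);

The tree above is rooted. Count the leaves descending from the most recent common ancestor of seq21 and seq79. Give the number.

The MRCA of seq21 and seq79 is the node subtending ((seq59,seq79),((seq21,(seq54,seq36)),seq73)).
That clade contains 6 terminal taxa: seq21, seq36, seq54, seq59, seq73, seq79.

6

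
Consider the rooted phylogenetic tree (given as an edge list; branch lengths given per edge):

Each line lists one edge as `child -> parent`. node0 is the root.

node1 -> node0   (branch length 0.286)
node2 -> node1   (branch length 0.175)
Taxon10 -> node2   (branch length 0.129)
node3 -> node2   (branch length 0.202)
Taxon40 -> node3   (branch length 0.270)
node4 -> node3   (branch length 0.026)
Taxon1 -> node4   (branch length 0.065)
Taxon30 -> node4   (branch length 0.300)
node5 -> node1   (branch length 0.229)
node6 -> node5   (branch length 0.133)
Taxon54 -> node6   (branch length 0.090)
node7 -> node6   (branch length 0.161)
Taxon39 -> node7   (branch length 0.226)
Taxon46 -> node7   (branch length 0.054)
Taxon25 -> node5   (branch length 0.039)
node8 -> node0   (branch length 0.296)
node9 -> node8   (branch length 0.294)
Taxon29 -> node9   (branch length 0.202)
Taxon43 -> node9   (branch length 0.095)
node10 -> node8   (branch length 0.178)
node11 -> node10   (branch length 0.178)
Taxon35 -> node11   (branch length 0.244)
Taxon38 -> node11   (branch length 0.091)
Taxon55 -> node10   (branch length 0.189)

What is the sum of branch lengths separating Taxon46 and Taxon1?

1.045

The path runs Taxon46 → … → MRCA → … → Taxon1; the MRCA is the node subtending ((Taxon10,(Taxon40,(Taxon1,Taxon30))),((Taxon54,(Taxon39,Taxon46)),Taxon25)).
Branch lengths along that path: 0.054 + 0.161 + 0.133 + 0.229 + 0.175 + 0.202 + 0.026 + 0.065 = 1.045.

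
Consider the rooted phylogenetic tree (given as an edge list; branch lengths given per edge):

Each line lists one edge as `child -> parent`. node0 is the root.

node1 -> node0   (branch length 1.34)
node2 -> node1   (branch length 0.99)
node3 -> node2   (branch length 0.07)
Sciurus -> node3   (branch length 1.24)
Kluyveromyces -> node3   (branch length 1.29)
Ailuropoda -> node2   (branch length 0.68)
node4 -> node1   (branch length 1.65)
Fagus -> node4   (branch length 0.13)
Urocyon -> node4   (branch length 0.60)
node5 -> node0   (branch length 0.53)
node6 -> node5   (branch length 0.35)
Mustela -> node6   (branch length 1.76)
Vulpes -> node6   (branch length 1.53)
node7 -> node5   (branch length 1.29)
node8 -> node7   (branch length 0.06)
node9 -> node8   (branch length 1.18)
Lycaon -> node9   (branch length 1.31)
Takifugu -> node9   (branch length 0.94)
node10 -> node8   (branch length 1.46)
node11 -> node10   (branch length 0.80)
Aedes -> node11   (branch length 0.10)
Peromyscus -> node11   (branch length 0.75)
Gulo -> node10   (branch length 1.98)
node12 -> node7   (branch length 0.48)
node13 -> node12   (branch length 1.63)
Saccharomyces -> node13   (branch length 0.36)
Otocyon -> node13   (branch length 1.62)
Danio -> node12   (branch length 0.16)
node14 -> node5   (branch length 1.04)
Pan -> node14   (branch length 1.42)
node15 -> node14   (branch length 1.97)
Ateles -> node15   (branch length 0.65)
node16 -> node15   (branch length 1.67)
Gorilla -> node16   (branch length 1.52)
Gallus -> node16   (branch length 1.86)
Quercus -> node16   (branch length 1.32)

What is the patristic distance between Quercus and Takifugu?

9.47

The path runs Quercus → … → MRCA → … → Takifugu; the MRCA is the node subtending ((Mustela,Vulpes),(((Lycaon,Takifugu),((Aedes,Peromyscus),Gulo)),((Saccharomyces,Otocyon),Danio)),(Pan,(Ateles,(Gorilla,Gallus,Quercus)))).
Branch lengths along that path: 1.32 + 1.67 + 1.97 + 1.04 + 1.29 + 0.06 + 1.18 + 0.94 = 9.47.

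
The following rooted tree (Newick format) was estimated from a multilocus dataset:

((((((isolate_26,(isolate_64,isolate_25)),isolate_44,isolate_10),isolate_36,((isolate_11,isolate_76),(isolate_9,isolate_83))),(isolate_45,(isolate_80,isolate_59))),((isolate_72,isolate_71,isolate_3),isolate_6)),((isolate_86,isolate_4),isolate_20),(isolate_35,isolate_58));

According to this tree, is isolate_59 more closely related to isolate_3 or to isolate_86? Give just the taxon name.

The MRCA of isolate_59 and isolate_3 subtends (((((isolate_26,(isolate_64,isolate_25)),isolate_44,isolate_10),isolate_36,((isolate_11,isolate_76),(isolate_9,isolate_83))),(isolate_45,(isolate_80,isolate_59))),((isolate_72,isolate_71,isolate_3),isolate_6)) (17 taxa).
The MRCA of isolate_59 and isolate_86 is the root, subtending the entire tree (22 taxa).
The first is nested inside the second, so isolate_59 shares a more recent common ancestor with isolate_3.

isolate_3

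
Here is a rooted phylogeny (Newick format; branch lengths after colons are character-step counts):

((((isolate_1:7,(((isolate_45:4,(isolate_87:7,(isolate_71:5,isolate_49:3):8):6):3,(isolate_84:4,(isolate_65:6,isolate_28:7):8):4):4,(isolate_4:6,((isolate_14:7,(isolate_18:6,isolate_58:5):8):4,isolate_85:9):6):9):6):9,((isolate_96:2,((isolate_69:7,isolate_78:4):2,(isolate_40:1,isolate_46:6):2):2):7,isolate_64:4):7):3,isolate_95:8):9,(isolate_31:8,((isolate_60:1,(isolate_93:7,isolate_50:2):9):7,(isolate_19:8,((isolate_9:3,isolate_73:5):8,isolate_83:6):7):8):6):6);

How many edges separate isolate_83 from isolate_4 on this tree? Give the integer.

11

The MRCA of isolate_83 and isolate_4 is the root of the tree.
From isolate_83 up to that node: 5 branches. From isolate_4 up to the same node: 6 branches. Total: 5 + 6 = 11.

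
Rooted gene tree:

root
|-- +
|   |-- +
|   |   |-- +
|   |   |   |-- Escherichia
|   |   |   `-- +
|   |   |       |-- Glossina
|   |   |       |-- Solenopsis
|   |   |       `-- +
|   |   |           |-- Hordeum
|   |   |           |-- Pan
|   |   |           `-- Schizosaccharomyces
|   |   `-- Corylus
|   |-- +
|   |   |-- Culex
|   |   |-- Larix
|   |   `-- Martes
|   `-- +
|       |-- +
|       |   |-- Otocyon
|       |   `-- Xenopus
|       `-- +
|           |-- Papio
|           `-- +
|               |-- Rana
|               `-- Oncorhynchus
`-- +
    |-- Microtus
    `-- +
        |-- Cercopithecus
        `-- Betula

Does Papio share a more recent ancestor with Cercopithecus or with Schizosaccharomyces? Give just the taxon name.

The MRCA of Papio and Schizosaccharomyces subtends (((Escherichia,(Glossina,Solenopsis,(Hordeum,Pan,Schizosaccharomyces))),Corylus),(Culex,Larix,Martes),((Otocyon,Xenopus),(Papio,(Rana,Oncorhynchus)))) (15 taxa).
The MRCA of Papio and Cercopithecus is the root, subtending the entire tree (18 taxa).
The first is nested inside the second, so Papio shares a more recent common ancestor with Schizosaccharomyces.

Schizosaccharomyces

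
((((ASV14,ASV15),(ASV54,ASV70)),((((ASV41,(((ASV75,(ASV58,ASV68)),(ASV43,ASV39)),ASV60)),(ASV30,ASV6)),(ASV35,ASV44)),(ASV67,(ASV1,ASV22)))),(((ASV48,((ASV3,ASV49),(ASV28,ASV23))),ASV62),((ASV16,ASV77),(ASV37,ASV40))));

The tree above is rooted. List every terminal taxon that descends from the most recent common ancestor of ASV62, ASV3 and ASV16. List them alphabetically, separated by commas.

Tracing ASV62: it sits inside ((ASV48,((ASV3,ASV49),(ASV28,ASV23))),ASV62).
Tracing ASV3: it sits inside (ASV3,ASV49).
Tracing ASV16: it sits inside (ASV16,ASV77).
The smallest clade enclosing all 3 is (((ASV48,((ASV3,ASV49),(ASV28,ASV23))),ASV62),((ASV16,ASV77),(ASV37,ASV40))); the answer is its 10 terminal taxa in alphabetical order.

ASV16, ASV23, ASV28, ASV3, ASV37, ASV40, ASV48, ASV49, ASV62, ASV77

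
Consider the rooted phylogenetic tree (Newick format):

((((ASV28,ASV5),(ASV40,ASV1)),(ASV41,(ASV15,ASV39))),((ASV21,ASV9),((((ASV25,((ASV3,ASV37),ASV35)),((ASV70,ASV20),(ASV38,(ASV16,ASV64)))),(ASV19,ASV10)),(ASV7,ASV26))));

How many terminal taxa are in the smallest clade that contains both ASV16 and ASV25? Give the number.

9

The MRCA of ASV16 and ASV25 is the node subtending ((ASV25,((ASV3,ASV37),ASV35)),((ASV70,ASV20),(ASV38,(ASV16,ASV64)))).
That clade contains 9 terminal taxa: ASV16, ASV20, ASV25, ASV3, ASV35, ASV37, ASV38, ASV64, ASV70.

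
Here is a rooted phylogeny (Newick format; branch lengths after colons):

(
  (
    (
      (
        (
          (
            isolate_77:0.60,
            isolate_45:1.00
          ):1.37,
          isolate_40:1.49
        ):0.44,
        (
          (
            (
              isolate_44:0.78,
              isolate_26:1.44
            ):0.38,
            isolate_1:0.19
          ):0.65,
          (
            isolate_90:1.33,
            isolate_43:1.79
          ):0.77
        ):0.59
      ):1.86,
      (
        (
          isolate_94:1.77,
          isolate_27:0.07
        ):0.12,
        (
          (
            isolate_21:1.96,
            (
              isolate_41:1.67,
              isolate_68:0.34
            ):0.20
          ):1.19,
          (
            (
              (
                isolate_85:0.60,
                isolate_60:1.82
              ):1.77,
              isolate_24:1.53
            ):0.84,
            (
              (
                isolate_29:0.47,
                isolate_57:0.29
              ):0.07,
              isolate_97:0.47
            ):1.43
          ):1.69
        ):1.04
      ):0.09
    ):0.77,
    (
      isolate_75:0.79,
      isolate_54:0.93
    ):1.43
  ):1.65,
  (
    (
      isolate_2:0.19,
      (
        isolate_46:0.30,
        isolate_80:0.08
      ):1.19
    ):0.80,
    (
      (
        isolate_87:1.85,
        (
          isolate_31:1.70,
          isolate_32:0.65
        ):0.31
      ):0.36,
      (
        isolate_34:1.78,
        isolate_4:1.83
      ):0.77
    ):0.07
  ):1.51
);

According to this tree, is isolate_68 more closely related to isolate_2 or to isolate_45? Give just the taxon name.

isolate_45

The MRCA of isolate_68 and isolate_45 subtends ((((isolate_77,isolate_45),isolate_40),(((isolate_44,isolate_26),isolate_1),(isolate_90,isolate_43))),((isolate_94,isolate_27),((isolate_21,(isolate_41,isolate_68)),(((isolate_85,isolate_60),isolate_24),((isolate_29,isolate_57),isolate_97))))) (19 taxa).
The MRCA of isolate_68 and isolate_2 is the root, subtending the entire tree (29 taxa).
The first is nested inside the second, so isolate_68 shares a more recent common ancestor with isolate_45.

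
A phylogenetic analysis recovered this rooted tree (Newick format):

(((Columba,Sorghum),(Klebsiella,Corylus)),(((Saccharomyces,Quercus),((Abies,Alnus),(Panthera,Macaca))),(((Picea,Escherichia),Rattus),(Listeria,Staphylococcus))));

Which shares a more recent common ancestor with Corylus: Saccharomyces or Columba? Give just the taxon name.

Columba

The MRCA of Corylus and Columba subtends ((Columba,Sorghum),(Klebsiella,Corylus)) (4 taxa).
The MRCA of Corylus and Saccharomyces is the root, subtending the entire tree (15 taxa).
The first is nested inside the second, so Corylus shares a more recent common ancestor with Columba.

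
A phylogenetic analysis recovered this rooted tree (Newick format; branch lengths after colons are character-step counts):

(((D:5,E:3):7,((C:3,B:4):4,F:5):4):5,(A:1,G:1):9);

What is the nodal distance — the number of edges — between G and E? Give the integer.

5

The MRCA of G and E is the root of the tree.
From G up to that node: 2 branches. From E up to the same node: 3 branches. Total: 2 + 3 = 5.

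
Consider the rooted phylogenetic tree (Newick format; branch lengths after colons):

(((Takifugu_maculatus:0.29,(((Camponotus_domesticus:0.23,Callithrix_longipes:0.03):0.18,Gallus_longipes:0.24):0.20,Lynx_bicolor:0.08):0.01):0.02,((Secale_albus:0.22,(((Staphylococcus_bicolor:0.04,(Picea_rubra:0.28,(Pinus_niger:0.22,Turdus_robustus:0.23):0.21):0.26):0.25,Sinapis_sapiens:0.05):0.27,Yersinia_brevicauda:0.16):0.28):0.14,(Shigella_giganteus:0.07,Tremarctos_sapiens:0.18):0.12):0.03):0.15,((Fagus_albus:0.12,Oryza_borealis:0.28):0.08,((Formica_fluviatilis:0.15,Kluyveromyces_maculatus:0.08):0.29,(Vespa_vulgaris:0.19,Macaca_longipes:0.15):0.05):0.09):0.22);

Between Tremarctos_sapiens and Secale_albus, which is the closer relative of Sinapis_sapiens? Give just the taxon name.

Secale_albus

The MRCA of Sinapis_sapiens and Secale_albus subtends (Secale_albus,(((Staphylococcus_bicolor,(Picea_rubra,(Pinus_niger,Turdus_robustus))),Sinapis_sapiens),Yersinia_brevicauda)) (7 taxa).
The MRCA of Sinapis_sapiens and Tremarctos_sapiens subtends ((Secale_albus,(((Staphylococcus_bicolor,(Picea_rubra,(Pinus_niger,Turdus_robustus))),Sinapis_sapiens),Yersinia_brevicauda)),(Shigella_giganteus,Tremarctos_sapiens)) (9 taxa).
The first is nested inside the second, so Sinapis_sapiens shares a more recent common ancestor with Secale_albus.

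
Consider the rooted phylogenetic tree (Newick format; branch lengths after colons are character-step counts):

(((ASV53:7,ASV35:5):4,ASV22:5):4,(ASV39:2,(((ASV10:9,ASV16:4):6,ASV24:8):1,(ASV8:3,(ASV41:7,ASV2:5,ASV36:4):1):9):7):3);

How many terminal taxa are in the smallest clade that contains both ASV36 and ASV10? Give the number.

7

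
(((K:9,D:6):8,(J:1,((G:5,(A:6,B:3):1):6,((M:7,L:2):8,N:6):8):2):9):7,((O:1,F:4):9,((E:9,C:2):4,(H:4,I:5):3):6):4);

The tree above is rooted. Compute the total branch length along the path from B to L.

28

The path runs B → … → MRCA → … → L; the MRCA is the node subtending ((G,(A,B)),((M,L),N)).
Branch lengths along that path: 3 + 1 + 6 + 8 + 8 + 2 = 28.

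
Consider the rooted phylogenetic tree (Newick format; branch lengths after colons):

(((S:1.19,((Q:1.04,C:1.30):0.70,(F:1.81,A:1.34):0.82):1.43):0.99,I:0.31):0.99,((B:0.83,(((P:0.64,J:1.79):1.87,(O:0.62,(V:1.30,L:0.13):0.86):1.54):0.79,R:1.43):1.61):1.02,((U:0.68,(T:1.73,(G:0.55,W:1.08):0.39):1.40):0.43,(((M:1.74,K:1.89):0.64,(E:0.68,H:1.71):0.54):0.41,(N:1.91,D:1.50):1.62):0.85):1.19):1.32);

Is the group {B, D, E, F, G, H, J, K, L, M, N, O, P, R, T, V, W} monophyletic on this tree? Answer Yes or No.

No

The MRCA of the listed taxa is the root, so the smallest clade containing them is the whole tree.
That clade also contains A, C, I, Q, S, U, which are not in the proposed group, so the group is not monophyletic.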